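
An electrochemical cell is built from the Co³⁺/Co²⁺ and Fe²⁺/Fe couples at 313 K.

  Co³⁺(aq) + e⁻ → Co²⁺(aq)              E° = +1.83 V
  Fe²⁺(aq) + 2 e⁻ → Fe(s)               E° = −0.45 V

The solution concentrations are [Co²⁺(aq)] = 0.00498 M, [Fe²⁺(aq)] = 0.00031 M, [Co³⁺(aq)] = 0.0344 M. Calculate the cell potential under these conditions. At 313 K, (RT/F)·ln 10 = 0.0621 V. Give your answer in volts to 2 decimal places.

+2.44 V

The Co³⁺/Co²⁺ couple has the more positive E°, so it is the cathode; Fe²⁺/Fe is the anode.
E°cell = +1.83 − (−0.45) = +2.28 V, with n = 2 electrons transferred.
The balanced reaction is 2 Co³⁺(aq) + Fe(s) → 2 Co²⁺(aq) + Fe²⁺(aq), so Q = ([Co²⁺(aq)]^2·[Fe²⁺(aq)]) / [Co³⁺(aq)]^2 = 6.5×10^−6 and log Q = −5.187.
Applying E = E° − (RT ln10/nF)·log Q gives +2.28 − (0.0621/2)(−5.187) = +2.44 V.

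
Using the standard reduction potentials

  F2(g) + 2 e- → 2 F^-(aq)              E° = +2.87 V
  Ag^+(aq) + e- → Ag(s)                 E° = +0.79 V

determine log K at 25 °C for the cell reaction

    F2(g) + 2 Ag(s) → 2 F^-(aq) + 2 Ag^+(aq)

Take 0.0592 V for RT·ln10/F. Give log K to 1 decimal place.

log K = 70.3

The F₂/F⁻ couple is reduced (cathode); E°cell = +2.87 − (+0.79) = +2.08 V with n = 2.
At equilibrium E = 0, so log K = nE°cell / 0.0592 = (2)(+2.08) / 0.0592 = 70.3.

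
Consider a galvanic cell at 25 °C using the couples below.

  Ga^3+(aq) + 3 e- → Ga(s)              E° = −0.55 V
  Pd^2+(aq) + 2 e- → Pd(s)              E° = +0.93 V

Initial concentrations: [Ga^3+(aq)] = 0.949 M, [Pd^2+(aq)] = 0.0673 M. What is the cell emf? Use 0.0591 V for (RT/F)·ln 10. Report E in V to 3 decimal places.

Since E°(Pd²⁺/Pd) > E°(Ga³⁺/Ga), Pd²⁺/Pd serves as the cathode.
E°cell = +0.93 − (−0.55) = +1.48 V, with n = 6 electrons transferred.
The balanced reaction is 3 Pd^2+(aq) + 2 Ga(s) → 3 Pd(s) + 2 Ga^3+(aq), so Q = [Ga^3+(aq)]^2 / [Pd^2+(aq)]^3 = 2.95×10^3 and log Q = 3.470.
Applying E = E° − (RT ln10/nF)·log Q gives +1.48 − (0.0591/6)(3.470) = +1.446 V.

+1.446 V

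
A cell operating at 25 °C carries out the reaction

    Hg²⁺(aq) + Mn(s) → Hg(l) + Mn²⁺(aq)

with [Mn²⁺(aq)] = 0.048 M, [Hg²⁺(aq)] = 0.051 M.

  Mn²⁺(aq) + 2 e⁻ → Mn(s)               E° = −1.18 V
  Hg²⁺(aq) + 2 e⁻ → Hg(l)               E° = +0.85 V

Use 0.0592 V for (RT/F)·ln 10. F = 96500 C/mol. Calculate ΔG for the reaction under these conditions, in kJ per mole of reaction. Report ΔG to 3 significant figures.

With Hg²⁺/Hg reduced at the cathode, E°cell = +0.85 − (−1.18) = +2.03 V and n = 2.
Q = [Mn²⁺(aq)] / [Hg²⁺(aq)] = 0.941, so log Q = −0.026 and E = +2.03 − (0.0592/2)(−0.026) = +2.0308 V.
Finally ΔG = −nFE = −(2)(96500 C/mol)(+2.0308 V) = −392 kJ/mol.

−392 kJ/mol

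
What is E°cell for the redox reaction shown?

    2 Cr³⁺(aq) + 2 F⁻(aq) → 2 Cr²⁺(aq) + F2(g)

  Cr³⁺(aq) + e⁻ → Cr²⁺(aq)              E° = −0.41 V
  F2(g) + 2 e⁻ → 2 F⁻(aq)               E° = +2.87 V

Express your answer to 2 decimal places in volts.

−3.28 V

Cr³⁺(aq) gains electrons, so the Cr³⁺/Cr²⁺ couple is the cathode; the F₂/F⁻ couple is the anode.
E°cell = E°(cathode) − E°(anode) = −0.41 − (+2.87) = −3.28 V.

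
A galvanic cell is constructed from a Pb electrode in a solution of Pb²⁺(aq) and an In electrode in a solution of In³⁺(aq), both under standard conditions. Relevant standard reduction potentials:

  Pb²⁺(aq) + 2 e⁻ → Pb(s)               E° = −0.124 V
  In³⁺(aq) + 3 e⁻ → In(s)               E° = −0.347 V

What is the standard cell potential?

Of the two couples in this cell, the one with the more positive reduction potential is reduced at the cathode: here that is Pb²⁺/Pb (−0.124 V); In³⁺/In (−0.347 V) is the anode.
E°cell = E°(cathode) − E°(anode) = −0.124 − (−0.347) = +0.223 V.

+0.223 V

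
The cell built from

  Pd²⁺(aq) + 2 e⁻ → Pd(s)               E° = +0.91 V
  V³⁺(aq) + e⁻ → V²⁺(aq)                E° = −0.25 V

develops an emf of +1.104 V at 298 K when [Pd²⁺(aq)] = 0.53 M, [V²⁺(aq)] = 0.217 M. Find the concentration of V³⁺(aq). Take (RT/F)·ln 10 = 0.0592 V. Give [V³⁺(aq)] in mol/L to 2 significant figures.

1.4 M

Pd²⁺/Pd is the cathode (higher E°); E°cell = +0.91 − (−0.25) = +1.16 V with n = 2.
Since E = E° − (0.0592/n)·log Q, log Q = n(E° − E)/0.0592 = 1.892.
For Pd²⁺(aq) + 2 V²⁺(aq) → Pd(s) + 2 V³⁺(aq), the reaction quotient is Q = [V³⁺(aq)]^2 / ([Pd²⁺(aq)]·[V²⁺(aq)]^2).
Isolating [V³⁺(aq)] in Q = 10^{1.892} yields log [V³⁺(aq)] = 0.145, i.e. 1.4 M.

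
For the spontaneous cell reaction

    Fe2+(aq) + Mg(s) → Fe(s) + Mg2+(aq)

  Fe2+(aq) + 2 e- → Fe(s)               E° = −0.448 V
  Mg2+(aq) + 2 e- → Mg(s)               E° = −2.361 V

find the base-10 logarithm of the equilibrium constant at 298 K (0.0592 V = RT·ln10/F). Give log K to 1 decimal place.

log K = 64.6

The Fe²⁺/Fe couple is reduced (cathode); E°cell = −0.448 − (−2.361) = +1.913 V with n = 2.
At equilibrium E = 0, so log K = nE°cell / 0.0592 = (2)(+1.913) / 0.0592 = 64.6.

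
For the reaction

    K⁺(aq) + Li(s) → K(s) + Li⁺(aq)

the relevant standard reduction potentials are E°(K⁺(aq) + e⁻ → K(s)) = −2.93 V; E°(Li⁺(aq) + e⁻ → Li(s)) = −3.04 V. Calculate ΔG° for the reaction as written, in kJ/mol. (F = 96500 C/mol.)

−10.6 kJ/mol

In the reaction as written K⁺(aq) is reduced, so the K⁺/K couple is the cathode and Li⁺/Li is the anode.
E°cell = −2.93 − (−3.04) = +0.11 V; balancing electrons gives n = 1.
ΔG° = −nFE°cell = −(1)(96500)(+0.11) J/mol = −10.6 kJ/mol.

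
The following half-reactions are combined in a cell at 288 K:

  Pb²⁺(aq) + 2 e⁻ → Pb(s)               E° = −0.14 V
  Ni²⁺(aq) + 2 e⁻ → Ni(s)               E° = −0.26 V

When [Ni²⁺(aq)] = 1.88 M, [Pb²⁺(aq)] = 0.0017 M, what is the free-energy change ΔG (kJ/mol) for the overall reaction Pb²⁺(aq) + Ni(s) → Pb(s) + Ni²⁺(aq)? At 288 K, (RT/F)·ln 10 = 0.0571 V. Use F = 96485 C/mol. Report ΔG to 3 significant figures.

−6.39 kJ/mol

The standard cell potential is −0.14 − (−0.26) = +0.12 V, with n = 2 electrons in the balanced equation.
Q = [Ni²⁺(aq)] / [Pb²⁺(aq)] = 1.11×10^3, so log Q = 3.044 and E = +0.12 − (0.0571/2)(3.044) = +0.0331 V.
Then ΔG = −nFE = −2 × 96485 × +0.0331 J/mol = −6.39 kJ/mol.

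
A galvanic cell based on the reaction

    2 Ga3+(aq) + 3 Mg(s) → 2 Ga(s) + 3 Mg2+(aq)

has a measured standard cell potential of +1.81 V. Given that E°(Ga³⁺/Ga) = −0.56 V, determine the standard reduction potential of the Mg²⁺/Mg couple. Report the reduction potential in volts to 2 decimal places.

−2.37 V

In the reaction as written the Ga³⁺/Ga couple is reduced (cathode) and Mg²⁺/Mg is oxidized (anode), so E°cell = E°(Ga³⁺/Ga) − E°(Mg²⁺/Mg).
E°(Mg²⁺/Mg) = E°(cathode) − E°cell = −0.56 − (+1.81) = −2.37 V.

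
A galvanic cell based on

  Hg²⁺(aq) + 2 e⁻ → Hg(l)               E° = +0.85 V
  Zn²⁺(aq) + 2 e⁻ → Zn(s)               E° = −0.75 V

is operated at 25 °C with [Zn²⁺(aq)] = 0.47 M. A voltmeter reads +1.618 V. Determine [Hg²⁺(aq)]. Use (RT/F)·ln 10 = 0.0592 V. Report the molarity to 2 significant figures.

Hg²⁺/Hg is the cathode (higher E°); E°cell = +0.85 − (−0.75) = +1.60 V with n = 2.
From the Nernst equation, log Q = n(E° − E)/0.0592 = 2·(+1.60 − (+1.618))/0.0592 = −0.608.
For Hg²⁺(aq) + Zn(s) → Hg(l) + Zn²⁺(aq), the reaction quotient is Q = [Zn²⁺(aq)] / [Hg²⁺(aq)].
Isolating [Hg²⁺(aq)] in Q = 10^{−0.608} yields log [Hg²⁺(aq)] = 0.280, i.e. 1.9 M.

1.9 M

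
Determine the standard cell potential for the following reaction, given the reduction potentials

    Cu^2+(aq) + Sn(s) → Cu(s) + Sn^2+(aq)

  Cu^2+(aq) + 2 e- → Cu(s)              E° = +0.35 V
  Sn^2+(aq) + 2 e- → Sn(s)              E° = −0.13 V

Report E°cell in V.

In the reaction as written, Cu^2+(aq) is reduced (cathode) and Sn^2+(aq) is produced by oxidation at the anode.
E°cell = E°(cathode) − E°(anode) = +0.35 − (−0.13) = +0.48 V.
The positive value indicates the reaction is spontaneous as written.

+0.48 V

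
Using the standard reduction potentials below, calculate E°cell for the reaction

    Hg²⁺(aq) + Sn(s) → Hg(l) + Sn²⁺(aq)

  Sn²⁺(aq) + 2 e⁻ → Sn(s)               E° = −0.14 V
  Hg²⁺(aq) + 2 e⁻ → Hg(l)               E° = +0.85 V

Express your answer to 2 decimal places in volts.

+0.99 V

Hg²⁺(aq) gains electrons, so the Hg²⁺/Hg couple is the cathode; the Sn²⁺/Sn couple is the anode.
E°cell = E°(cathode) − E°(anode) = +0.85 − (−0.14) = +0.99 V.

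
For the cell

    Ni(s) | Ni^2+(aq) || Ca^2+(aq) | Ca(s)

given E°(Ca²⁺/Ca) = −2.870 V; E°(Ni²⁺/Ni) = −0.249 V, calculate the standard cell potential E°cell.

By convention the left-hand electrode in cell notation is the anode (oxidation) and the right-hand electrode is the cathode (reduction).
E°cell = E°(right) − E°(left) = −2.870 − (−0.249) = −2.621 V.
The negative sign shows that, as written, the cell would require an external voltage to drive the reaction.

−2.621 V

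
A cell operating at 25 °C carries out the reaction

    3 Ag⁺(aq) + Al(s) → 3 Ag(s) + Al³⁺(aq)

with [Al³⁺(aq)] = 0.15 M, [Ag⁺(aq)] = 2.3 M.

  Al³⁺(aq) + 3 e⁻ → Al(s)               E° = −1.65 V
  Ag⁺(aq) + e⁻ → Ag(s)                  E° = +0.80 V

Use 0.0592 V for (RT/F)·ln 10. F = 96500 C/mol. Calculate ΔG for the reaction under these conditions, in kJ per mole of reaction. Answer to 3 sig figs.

The standard cell potential is +0.80 − (−1.65) = +2.45 V, with n = 3 electrons in the balanced equation.
Q = [Al³⁺(aq)] / [Ag⁺(aq)]^3 = 0.0123, so log Q = −1.909 and E = +2.45 − (0.0592/3)(−1.909) = +2.4877 V.
Finally ΔG = −nFE = −(3)(96500 C/mol)(+2.4877 V) = −720 kJ/mol.

−720 kJ/mol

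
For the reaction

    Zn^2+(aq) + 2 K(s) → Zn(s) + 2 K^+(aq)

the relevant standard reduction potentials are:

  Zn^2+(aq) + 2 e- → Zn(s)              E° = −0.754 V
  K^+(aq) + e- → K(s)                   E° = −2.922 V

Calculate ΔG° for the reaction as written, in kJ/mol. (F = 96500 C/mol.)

−418 kJ/mol

In the reaction as written Zn^2+(aq) is reduced, so the Zn²⁺/Zn couple is the cathode and K⁺/K is the anode.
E°cell = −0.754 − (−2.922) = +2.168 V; balancing electrons gives n = 2.
ΔG° = −nFE°cell = −(2)(96500)(+2.168) J/mol = −418 kJ/mol.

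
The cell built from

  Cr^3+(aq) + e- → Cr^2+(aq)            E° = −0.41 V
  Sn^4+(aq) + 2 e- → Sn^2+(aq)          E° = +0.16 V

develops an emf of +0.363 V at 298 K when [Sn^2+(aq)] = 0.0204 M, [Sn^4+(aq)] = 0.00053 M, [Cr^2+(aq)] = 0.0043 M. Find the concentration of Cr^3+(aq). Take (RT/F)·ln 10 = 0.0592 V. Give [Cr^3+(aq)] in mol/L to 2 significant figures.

2.2 M

The Sn⁴⁺/Sn²⁺ couple has the larger reduction potential, so it is the cathode: E°cell = +0.16 − (−0.41) = +0.57 V and n = 2.
Since E = E° − (0.0592/n)·log Q, log Q = n(E° − E)/0.0592 = 6.993.
Balancing electrons gives Sn^4+(aq) + 2 Cr^2+(aq) → Sn^2+(aq) + 2 Cr^3+(aq); thus Q = ([Sn^2+(aq)]·[Cr^3+(aq)]^2) / ([Sn^4+(aq)]·[Cr^2+(aq)]^2).
Substituting the known concentrations and solving, log [Cr^3+(aq)] = 0.337 and [Cr^3+(aq)] = 2.2 M.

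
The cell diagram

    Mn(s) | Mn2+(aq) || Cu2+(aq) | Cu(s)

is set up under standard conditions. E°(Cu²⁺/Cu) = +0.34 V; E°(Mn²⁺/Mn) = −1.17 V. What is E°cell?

By convention the left-hand electrode in cell notation is the anode (oxidation) and the right-hand electrode is the cathode (reduction).
E°cell = E°(right) − E°(left) = +0.34 − (−1.17) = +1.51 V.

+1.51 V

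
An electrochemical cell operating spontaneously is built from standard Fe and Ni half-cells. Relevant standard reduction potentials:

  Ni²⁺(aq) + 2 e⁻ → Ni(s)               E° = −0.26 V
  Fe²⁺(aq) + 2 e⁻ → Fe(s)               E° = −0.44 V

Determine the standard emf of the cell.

The Ni²⁺/Ni couple has the higher E°, so Ni ion is reduced (cathode) and Fe is oxidized (anode).
E°cell = E°(cathode) − E°(anode) = −0.26 − (−0.44) = +0.18 V.

+0.18 V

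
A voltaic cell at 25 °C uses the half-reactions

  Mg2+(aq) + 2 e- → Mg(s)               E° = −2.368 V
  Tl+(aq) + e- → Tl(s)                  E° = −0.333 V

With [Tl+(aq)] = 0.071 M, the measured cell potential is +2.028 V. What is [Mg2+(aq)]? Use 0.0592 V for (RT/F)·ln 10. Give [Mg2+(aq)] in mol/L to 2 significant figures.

0.0087 M

The Tl⁺/Tl couple has the larger reduction potential, so it is the cathode: E°cell = −0.333 − (−2.368) = +2.035 V and n = 2.
Since E = E° − (0.0592/n)·log Q, log Q = n(E° − E)/0.0592 = 0.236.
The balanced reaction is 2 Tl+(aq) + Mg(s) → 2 Tl(s) + Mg2+(aq), so Q = [Mg2+(aq)] / [Tl+(aq)]^2.
Isolating [Mg2+(aq)] in Q = 10^{0.236} yields log [Mg2+(aq)] = −2.061, i.e. 0.0087 M.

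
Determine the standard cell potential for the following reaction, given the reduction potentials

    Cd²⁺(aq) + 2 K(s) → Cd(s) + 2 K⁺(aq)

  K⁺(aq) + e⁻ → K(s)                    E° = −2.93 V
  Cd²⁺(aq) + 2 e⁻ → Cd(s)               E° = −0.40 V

+2.53 V

Cd²⁺(aq) gains electrons, so the Cd²⁺/Cd couple is the cathode; the K⁺/K couple is the anode.
E°cell = E°(cathode) − E°(anode) = −0.40 − (−2.93) = +2.53 V.
The positive value indicates the reaction is spontaneous as written.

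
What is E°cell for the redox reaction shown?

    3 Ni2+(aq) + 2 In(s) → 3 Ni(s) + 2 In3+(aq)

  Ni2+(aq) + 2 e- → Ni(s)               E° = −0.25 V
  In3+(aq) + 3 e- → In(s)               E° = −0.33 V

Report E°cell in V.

+0.08 V

In the reaction as written, Ni2+(aq) is reduced (cathode) and In3+(aq) is produced by oxidation at the anode.
E°cell = E°(cathode) − E°(anode) = −0.25 − (−0.33) = +0.08 V.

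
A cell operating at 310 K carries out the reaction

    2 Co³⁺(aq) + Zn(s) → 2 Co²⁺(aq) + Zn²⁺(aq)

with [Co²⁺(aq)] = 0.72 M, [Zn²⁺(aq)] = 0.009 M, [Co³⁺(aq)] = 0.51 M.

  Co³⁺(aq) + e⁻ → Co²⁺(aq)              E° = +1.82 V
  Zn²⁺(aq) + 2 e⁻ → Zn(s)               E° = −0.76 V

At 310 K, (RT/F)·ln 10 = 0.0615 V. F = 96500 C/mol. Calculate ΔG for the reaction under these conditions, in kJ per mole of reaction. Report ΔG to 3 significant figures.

The standard cell potential is +1.82 − (−0.76) = +2.58 V, with n = 2 electrons in the balanced equation.
Here Q = ([Co²⁺(aq)]^2·[Zn²⁺(aq)]) / [Co³⁺(aq)]^2 = 0.0179 (log Q = −1.746), giving E = +2.58 − (0.0615/2)·(−1.746) = +2.6337 V.
Finally ΔG = −nFE = −(2)(96500 C/mol)(+2.6337 V) = −508 kJ/mol.

−508 kJ/mol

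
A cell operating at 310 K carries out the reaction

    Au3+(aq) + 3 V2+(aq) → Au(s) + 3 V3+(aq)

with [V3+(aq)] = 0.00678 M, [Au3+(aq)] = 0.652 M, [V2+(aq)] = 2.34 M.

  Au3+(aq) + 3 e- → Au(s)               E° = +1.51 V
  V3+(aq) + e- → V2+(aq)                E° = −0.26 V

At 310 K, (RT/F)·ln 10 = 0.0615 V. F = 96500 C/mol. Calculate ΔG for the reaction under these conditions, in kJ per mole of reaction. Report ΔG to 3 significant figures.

−557 kJ/mol

The standard cell potential is +1.51 − (−0.26) = +1.77 V, with n = 3 electrons in the balanced equation.
Q = [V3+(aq)]^3 / ([Au3+(aq)]·[V2+(aq)]^3) = 3.73×10^−8, so log Q = −7.428 and E = +1.77 − (0.0615/3)(−7.428) = +1.9223 V.
Then ΔG = −nFE = −3 × 96500 × +1.9223 J/mol = −557 kJ/mol.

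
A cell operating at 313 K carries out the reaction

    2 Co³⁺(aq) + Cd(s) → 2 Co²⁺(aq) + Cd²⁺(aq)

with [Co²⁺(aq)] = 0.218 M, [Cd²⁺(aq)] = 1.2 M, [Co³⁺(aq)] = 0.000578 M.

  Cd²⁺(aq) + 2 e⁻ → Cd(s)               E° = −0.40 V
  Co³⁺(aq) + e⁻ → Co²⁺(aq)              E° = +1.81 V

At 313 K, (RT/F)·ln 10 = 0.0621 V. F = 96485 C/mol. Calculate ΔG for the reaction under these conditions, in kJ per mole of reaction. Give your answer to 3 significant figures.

With Co³⁺/Co²⁺ reduced at the cathode, E°cell = +1.81 − (−0.40) = +2.21 V and n = 2.
Here Q = ([Co²⁺(aq)]^2·[Cd²⁺(aq)]) / [Co³⁺(aq)]^2 = 1.71×10^5 (log Q = 5.232), giving E = +2.21 − (0.0621/2)·(5.232) = +2.0475 V.
Finally ΔG = −nFE = −(2)(96485 C/mol)(+2.0475 V) = −395 kJ/mol.

−395 kJ/mol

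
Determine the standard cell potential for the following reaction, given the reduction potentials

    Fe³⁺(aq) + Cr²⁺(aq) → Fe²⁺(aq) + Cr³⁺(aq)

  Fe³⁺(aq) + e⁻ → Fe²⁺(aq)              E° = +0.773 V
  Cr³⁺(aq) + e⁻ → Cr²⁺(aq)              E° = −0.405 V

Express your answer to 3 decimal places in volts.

In the reaction as written, Fe³⁺(aq) is reduced (cathode) and Cr³⁺(aq) is produced by oxidation at the anode.
E°cell = E°(cathode) − E°(anode) = +0.773 − (−0.405) = +1.178 V.

+1.178 V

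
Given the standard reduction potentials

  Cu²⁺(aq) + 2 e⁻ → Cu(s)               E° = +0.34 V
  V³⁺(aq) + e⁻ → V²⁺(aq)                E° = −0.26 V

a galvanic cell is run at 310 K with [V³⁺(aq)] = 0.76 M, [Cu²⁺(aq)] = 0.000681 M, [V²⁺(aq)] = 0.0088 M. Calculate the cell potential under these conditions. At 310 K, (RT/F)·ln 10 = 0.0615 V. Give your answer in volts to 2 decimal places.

+0.38 V

Since E°(Cu²⁺/Cu) > E°(V³⁺/V²⁺), Cu²⁺/Cu serves as the cathode.
The standard potential is +0.34 − (−0.26) = +0.60 V and the balanced reaction transfers n = 2 electrons.
Balancing gives Cu²⁺(aq) + 2 V²⁺(aq) → Cu(s) + 2 V³⁺(aq); hence Q = [V³⁺(aq)]^2 / ([Cu²⁺(aq)]·[V²⁺(aq)]^2) = 1.1×10^7 (log Q = 7.040).
E = E° − (0.0615/n)·log Q = +0.60 − (0.0615/2)(7.040) = +0.38 V.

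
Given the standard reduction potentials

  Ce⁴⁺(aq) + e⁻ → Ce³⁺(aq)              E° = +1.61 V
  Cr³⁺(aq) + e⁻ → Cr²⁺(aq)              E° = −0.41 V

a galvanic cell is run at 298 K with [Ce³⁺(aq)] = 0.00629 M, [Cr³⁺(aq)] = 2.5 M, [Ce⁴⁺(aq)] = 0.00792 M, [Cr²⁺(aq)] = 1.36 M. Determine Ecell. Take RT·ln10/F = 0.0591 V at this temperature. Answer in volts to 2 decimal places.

Since E°(Ce⁴⁺/Ce³⁺) > E°(Cr³⁺/Cr²⁺), Ce⁴⁺/Ce³⁺ serves as the cathode.
E°cell = E°cat − E°an = +1.61 − (−0.41) = +2.02 V; n = 1.
For the overall reaction Ce⁴⁺(aq) + Cr²⁺(aq) → Ce³⁺(aq) + Cr³⁺(aq), Q = ([Ce³⁺(aq)]·[Cr³⁺(aq)]) / ([Ce⁴⁺(aq)]·[Cr²⁺(aq)]) = 1.46, giving log Q = 0.164.
E = E° − (0.0591/n)·log Q = +2.02 − (0.0591/1)(0.164) = +2.01 V.

+2.01 V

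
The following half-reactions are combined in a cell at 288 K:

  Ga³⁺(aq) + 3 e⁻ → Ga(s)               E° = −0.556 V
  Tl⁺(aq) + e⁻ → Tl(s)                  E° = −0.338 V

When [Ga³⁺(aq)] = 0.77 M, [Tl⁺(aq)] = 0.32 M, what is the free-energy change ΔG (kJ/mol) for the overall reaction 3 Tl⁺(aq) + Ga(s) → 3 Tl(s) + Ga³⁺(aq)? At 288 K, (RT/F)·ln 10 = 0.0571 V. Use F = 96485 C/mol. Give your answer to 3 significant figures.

−55.5 kJ/mol

The standard cell potential is −0.338 − (−0.556) = +0.218 V, with n = 3 electrons in the balanced equation.
Here Q = [Ga³⁺(aq)] / [Tl⁺(aq)]^3 = 23.5 (log Q = 1.371), giving E = +0.218 − (0.0571/3)·(1.371) = +0.1919 V.
Then ΔG = −nFE = −3 × 96485 × +0.1919 J/mol = −55.5 kJ/mol.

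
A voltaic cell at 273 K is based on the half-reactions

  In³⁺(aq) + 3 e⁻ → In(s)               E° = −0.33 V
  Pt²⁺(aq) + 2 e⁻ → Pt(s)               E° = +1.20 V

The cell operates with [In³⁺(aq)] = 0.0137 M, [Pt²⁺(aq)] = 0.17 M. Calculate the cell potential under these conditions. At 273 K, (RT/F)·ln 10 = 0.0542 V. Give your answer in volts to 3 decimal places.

+1.543 V

The Pt²⁺/Pt couple has the more positive E°, so it is the cathode; In³⁺/In is the anode.
E°cell = +1.20 − (−0.33) = +1.53 V, with n = 6 electrons transferred.
For the overall reaction 3 Pt²⁺(aq) + 2 In(s) → 3 Pt(s) + 2 In³⁺(aq), Q = [In³⁺(aq)]^2 / [Pt²⁺(aq)]^3 = 0.0382, giving log Q = −1.418.
Applying E = E° − (RT ln10/nF)·log Q gives +1.53 − (0.0542/6)(−1.418) = +1.543 V.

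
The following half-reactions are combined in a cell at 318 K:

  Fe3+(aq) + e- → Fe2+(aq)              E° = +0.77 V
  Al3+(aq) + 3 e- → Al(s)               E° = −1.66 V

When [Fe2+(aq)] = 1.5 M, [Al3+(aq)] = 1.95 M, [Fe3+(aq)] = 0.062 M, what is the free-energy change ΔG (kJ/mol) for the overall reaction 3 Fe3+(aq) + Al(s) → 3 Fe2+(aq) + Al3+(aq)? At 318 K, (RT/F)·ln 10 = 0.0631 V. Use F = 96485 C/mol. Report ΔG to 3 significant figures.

With Fe³⁺/Fe²⁺ reduced at the cathode, E°cell = +0.77 − (−1.66) = +2.43 V and n = 3.
The reaction quotient is ([Fe2+(aq)]^3·[Al3+(aq)]) / [Fe3+(aq)]^3 = 2.76×10^4; by Nernst, E = +2.43 − (0.0631/3)(4.441) = +2.3366 V.
Then ΔG = −nFE = −3 × 96485 × +2.3366 J/mol = −676 kJ/mol.

−676 kJ/mol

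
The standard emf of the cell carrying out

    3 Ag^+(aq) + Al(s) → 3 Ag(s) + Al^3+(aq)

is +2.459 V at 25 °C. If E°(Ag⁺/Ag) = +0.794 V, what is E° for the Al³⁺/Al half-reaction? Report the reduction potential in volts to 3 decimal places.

−1.665 V

In the reaction as written the Ag⁺/Ag couple is reduced (cathode) and Al³⁺/Al is oxidized (anode), so E°cell = E°(Ag⁺/Ag) − E°(Al³⁺/Al).
E°(Al³⁺/Al) = E°(cathode) − E°cell = +0.794 − (+2.459) = −1.665 V.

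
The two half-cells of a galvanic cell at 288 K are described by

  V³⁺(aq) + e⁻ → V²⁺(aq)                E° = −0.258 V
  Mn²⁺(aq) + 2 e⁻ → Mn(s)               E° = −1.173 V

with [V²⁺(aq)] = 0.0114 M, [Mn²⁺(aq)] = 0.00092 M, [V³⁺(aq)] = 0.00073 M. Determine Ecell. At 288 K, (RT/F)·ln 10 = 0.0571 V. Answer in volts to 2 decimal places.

+0.93 V

The V³⁺/V²⁺ couple has the more positive E°, so it is the cathode; Mn²⁺/Mn is the anode.
E°cell = −0.258 − (−1.173) = +0.915 V, with n = 2 electrons transferred.
Balancing gives 2 V³⁺(aq) + Mn(s) → 2 V²⁺(aq) + Mn²⁺(aq); hence Q = ([V²⁺(aq)]^2·[Mn²⁺(aq)]) / [V³⁺(aq)]^2 = 0.224 (log Q = −0.649).
By the Nernst equation, E = +0.915 − (0.0571/2)·(−0.649) = +0.93 V.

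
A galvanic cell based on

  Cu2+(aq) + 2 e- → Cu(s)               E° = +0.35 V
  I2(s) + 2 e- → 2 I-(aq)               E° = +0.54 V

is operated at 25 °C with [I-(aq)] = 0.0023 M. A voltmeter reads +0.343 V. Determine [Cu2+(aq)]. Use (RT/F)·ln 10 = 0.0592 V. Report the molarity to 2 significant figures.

The I₂/I⁻ couple has the larger reduction potential, so it is the cathode: E°cell = +0.54 − (+0.35) = +0.19 V and n = 2.
From the Nernst equation, log Q = n(E° − E)/0.0592 = 2·(+0.19 − (+0.343))/0.0592 = −5.169.
The balanced reaction is I2(s) + Cu(s) → 2 I-(aq) + Cu2+(aq), so Q = [I-(aq)]^2·[Cu2+(aq)].
Isolating [Cu2+(aq)] in Q = 10^{−5.169} yields log [Cu2+(aq)] = 0.108, i.e. 1.3 M.

1.3 M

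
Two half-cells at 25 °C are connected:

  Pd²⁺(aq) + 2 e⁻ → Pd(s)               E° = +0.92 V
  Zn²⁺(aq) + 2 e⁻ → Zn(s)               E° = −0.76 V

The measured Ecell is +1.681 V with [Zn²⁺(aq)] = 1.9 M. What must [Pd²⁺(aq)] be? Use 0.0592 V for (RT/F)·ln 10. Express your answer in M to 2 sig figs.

2.1 M

The Pd²⁺/Pd couple has the larger reduction potential, so it is the cathode: E°cell = +0.92 − (−0.76) = +1.68 V and n = 2.
Rearranging E = E° − (0.0592/n)·log Q gives log Q = 2(+1.68 − (+1.681))/0.0592 = −0.034.
The balanced reaction is Pd²⁺(aq) + Zn(s) → Pd(s) + Zn²⁺(aq), so Q = [Zn²⁺(aq)] / [Pd²⁺(aq)].
Solving for the unknown gives log [Pd²⁺(aq)] = 0.313, so [Pd²⁺(aq)] ≈ 2.1 M.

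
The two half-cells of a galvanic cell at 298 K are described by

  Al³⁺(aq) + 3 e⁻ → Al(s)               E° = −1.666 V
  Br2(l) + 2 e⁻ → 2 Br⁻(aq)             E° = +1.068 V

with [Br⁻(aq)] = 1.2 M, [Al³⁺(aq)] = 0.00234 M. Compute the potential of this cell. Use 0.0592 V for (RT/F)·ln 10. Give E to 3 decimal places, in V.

+2.781 V

The Br₂/Br⁻ couple has the more positive E°, so it is the cathode; Al³⁺/Al is the anode.
E°cell = +1.068 − (−1.666) = +2.734 V, with n = 6 electrons transferred.
Balancing gives 3 Br2(l) + 2 Al(s) → 6 Br⁻(aq) + 2 Al³⁺(aq); hence Q = [Br⁻(aq)]^6·[Al³⁺(aq)]^2 = 1.64×10^−5 (log Q = −4.786).
Applying E = E° − (RT ln10/nF)·log Q gives +2.734 − (0.0592/6)(−4.786) = +2.781 V.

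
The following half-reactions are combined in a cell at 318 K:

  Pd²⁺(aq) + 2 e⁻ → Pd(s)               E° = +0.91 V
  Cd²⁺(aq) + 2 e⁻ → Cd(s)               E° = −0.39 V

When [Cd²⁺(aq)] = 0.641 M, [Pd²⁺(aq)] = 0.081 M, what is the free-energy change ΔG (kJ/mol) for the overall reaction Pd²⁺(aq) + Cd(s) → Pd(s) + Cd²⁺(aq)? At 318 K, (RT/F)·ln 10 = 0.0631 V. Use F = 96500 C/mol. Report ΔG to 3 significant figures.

−245 kJ/mol

With Pd²⁺/Pd reduced at the cathode, E°cell = +0.91 − (−0.39) = +1.30 V and n = 2.
The reaction quotient is [Cd²⁺(aq)] / [Pd²⁺(aq)] = 7.91; by Nernst, E = +1.30 − (0.0631/2)(0.898) = +1.2717 V.
Finally ΔG = −nFE = −(2)(96500 C/mol)(+1.2717 V) = −245 kJ/mol.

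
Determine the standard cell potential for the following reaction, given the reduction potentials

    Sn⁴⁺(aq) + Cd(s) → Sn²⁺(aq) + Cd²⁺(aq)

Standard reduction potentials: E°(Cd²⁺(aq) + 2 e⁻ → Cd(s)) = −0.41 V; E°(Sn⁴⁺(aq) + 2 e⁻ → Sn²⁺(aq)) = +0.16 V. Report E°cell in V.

+0.57 V

Sn⁴⁺(aq) gains electrons, so the Sn⁴⁺/Sn²⁺ couple is the cathode; the Cd²⁺/Cd couple is the anode.
E°cell = E°(cathode) − E°(anode) = +0.16 − (−0.41) = +0.57 V.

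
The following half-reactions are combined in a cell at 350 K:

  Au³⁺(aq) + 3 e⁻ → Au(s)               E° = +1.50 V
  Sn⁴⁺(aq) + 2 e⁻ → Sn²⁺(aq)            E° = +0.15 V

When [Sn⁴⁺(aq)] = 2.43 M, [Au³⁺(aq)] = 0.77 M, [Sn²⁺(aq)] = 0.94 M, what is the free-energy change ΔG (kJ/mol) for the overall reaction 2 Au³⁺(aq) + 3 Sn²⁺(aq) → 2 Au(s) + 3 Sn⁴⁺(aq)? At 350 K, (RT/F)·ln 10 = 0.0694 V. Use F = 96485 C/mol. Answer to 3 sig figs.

−772 kJ/mol

The standard cell potential is +1.50 − (+0.15) = +1.35 V, with n = 6 electrons in the balanced equation.
Here Q = [Sn⁴⁺(aq)]^3 / ([Au³⁺(aq)]^2·[Sn²⁺(aq)]^3) = 29.1 (log Q = 1.464), giving E = +1.35 − (0.0694/6)·(1.464) = +1.3331 V.
Finally ΔG = −nFE = −(6)(96485 C/mol)(+1.3331 V) = −772 kJ/mol.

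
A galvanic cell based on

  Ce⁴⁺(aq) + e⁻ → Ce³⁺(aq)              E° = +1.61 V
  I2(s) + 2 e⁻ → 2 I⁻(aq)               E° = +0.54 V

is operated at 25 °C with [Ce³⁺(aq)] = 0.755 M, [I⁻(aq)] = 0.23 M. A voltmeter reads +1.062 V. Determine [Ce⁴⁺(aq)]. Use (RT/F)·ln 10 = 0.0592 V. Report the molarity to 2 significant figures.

With Ce⁴⁺/Ce³⁺ at the cathode and I₂/I⁻ at the anode, E°cell = +1.61 − (+0.54) = +1.07 V (n = 2).
From the Nernst equation, log Q = n(E° − E)/0.0592 = 2·(+1.07 − (+1.062))/0.0592 = 0.270.
For 2 Ce⁴⁺(aq) + 2 I⁻(aq) → 2 Ce³⁺(aq) + I2(s), the reaction quotient is Q = [Ce³⁺(aq)]^2 / ([Ce⁴⁺(aq)]^2·[I⁻(aq)]^2).
Substituting the known concentrations and solving, log [Ce⁴⁺(aq)] = 0.381 and [Ce⁴⁺(aq)] = 2.4 M.

2.4 M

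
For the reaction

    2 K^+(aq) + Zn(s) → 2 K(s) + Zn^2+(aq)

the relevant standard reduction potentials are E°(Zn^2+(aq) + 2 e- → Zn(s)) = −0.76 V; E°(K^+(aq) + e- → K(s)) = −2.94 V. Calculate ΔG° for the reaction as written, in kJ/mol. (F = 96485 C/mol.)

In the reaction as written K^+(aq) is reduced, so the K⁺/K couple is the cathode and Zn²⁺/Zn is the anode.
E°cell = −2.94 − (−0.76) = −2.18 V; balancing electrons gives n = 2.
ΔG° = −nFE°cell = −(2)(96485)(−2.18) J/mol = +421 kJ/mol.

+421 kJ/mol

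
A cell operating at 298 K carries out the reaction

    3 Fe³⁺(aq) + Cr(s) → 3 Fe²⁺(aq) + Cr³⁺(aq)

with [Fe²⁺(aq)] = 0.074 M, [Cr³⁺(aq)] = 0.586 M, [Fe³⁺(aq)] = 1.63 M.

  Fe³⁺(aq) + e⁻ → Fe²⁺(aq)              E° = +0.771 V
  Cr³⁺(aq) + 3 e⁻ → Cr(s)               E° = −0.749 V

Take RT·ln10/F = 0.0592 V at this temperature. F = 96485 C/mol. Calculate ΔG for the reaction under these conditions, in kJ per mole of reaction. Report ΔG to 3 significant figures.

The standard cell potential is +0.771 − (−0.749) = +1.520 V, with n = 3 electrons in the balanced equation.
Q = ([Fe²⁺(aq)]^3·[Cr³⁺(aq)]) / [Fe³⁺(aq)]^3 = 5.48×10^−5, so log Q = −4.261 and E = +1.520 − (0.0592/3)(−4.261) = +1.6041 V.
ΔG = −nFE = −(3)(96485)(+1.6041) J/mol = −464 kJ/mol.

−464 kJ/mol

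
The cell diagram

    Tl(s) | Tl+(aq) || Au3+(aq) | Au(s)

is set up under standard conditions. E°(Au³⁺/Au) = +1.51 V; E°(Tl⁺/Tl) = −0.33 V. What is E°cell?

+1.84 V

By convention the left-hand electrode in cell notation is the anode (oxidation) and the right-hand electrode is the cathode (reduction).
E°cell = E°(right) − E°(left) = +1.51 − (−0.33) = +1.84 V.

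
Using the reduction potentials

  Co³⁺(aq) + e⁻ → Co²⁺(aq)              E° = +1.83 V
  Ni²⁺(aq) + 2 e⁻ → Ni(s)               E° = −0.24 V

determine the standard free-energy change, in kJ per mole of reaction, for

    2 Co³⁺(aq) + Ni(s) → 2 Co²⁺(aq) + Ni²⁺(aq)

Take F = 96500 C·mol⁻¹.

In the reaction as written Co³⁺(aq) is reduced, so the Co³⁺/Co²⁺ couple is the cathode and Ni²⁺/Ni is the anode.
E°cell = +1.83 − (−0.24) = +2.07 V; balancing electrons gives n = 2.
ΔG° = −nFE°cell = −(2)(96500)(+2.07) J/mol = −400 kJ/mol.

−400 kJ/mol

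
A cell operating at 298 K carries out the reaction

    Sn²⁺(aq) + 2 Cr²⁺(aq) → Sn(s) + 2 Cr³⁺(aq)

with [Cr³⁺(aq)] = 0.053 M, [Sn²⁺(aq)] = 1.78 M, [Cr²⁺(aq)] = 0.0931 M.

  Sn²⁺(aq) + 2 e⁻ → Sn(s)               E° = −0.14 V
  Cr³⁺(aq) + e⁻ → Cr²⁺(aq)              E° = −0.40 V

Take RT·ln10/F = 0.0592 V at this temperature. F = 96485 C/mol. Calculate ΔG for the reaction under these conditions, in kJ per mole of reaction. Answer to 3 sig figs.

−54.4 kJ/mol

The standard cell potential is −0.14 − (−0.40) = +0.26 V, with n = 2 electrons in the balanced equation.
The reaction quotient is [Cr³⁺(aq)]^2 / ([Sn²⁺(aq)]·[Cr²⁺(aq)]^2) = 0.182; by Nernst, E = +0.26 − (0.0592/2)(−0.740) = +0.2819 V.
Finally ΔG = −nFE = −(2)(96485 C/mol)(+0.2819 V) = −54.4 kJ/mol.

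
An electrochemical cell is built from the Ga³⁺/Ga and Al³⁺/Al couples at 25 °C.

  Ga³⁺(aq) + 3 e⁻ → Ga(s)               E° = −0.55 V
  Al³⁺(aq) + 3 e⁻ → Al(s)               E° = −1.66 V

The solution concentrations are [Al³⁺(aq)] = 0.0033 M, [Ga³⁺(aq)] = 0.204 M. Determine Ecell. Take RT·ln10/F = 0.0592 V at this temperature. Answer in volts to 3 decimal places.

+1.145 V

Since E°(Ga³⁺/Ga) > E°(Al³⁺/Al), Ga³⁺/Ga serves as the cathode.
The standard potential is −0.55 − (−1.66) = +1.11 V and the balanced reaction transfers n = 3 electrons.
For the overall reaction Ga³⁺(aq) + Al(s) → Ga(s) + Al³⁺(aq), Q = [Al³⁺(aq)] / [Ga³⁺(aq)] = 0.0162, giving log Q = −1.791.
E = E° − (0.0592/n)·log Q = +1.11 − (0.0592/3)(−1.791) = +1.145 V.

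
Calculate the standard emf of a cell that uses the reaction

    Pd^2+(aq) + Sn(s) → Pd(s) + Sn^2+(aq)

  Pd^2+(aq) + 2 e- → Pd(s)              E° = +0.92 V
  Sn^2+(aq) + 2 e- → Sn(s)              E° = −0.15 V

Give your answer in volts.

+1.07 V

In the reaction as written, Pd^2+(aq) is reduced (cathode) and Sn^2+(aq) is produced by oxidation at the anode.
E°cell = E°(cathode) − E°(anode) = +0.92 − (−0.15) = +1.07 V.
The positive value indicates the reaction is spontaneous as written.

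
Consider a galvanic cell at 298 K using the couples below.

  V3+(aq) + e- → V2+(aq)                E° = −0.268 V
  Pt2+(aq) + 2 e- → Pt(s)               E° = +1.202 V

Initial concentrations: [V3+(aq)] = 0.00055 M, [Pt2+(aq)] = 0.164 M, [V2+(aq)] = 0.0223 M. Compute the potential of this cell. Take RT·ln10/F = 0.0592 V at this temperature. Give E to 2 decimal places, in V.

The Pt²⁺/Pt couple has the more positive E°, so it is the cathode; V³⁺/V²⁺ is the anode.
E°cell = E°cat − E°an = +1.202 − (−0.268) = +1.470 V; n = 2.
The balanced reaction is Pt2+(aq) + 2 V2+(aq) → Pt(s) + 2 V3+(aq), so Q = [V3+(aq)]^2 / ([Pt2+(aq)]·[V2+(aq)]^2) = 0.00371 and log Q = −2.431.
By the Nernst equation, E = +1.470 − (0.0592/2)·(−2.431) = +1.54 V.

+1.54 V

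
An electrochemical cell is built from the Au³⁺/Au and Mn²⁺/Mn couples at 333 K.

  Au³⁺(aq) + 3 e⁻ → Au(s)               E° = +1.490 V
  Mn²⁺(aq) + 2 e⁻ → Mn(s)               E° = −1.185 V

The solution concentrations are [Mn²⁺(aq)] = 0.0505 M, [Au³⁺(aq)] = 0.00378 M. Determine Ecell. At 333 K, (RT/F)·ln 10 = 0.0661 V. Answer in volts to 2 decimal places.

Since E°(Au³⁺/Au) > E°(Mn²⁺/Mn), Au³⁺/Au serves as the cathode.
E°cell = +1.490 − (−1.185) = +2.675 V, with n = 6 electrons transferred.
For the overall reaction 2 Au³⁺(aq) + 3 Mn(s) → 2 Au(s) + 3 Mn²⁺(aq), Q = [Mn²⁺(aq)]^3 / [Au³⁺(aq)]^2 = 9.01, giving log Q = 0.955.
Applying E = E° − (RT ln10/nF)·log Q gives +2.675 − (0.0661/6)(0.955) = +2.66 V.

+2.66 V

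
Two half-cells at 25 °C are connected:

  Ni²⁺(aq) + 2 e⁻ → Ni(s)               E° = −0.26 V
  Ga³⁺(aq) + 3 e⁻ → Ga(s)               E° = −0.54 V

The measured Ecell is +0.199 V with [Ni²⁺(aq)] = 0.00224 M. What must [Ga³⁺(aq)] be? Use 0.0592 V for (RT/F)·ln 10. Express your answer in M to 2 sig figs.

The Ni²⁺/Ni couple has the larger reduction potential, so it is the cathode: E°cell = −0.26 − (−0.54) = +0.28 V and n = 6.
Since E = E° − (0.0592/n)·log Q, log Q = n(E° − E)/0.0592 = 8.209.
For 3 Ni²⁺(aq) + 2 Ga(s) → 3 Ni(s) + 2 Ga³⁺(aq), the reaction quotient is Q = [Ga³⁺(aq)]^2 / [Ni²⁺(aq)]^3.
Substituting the known concentrations and solving, log [Ga³⁺(aq)] = 0.130 and [Ga³⁺(aq)] = 1.3 M.

1.3 M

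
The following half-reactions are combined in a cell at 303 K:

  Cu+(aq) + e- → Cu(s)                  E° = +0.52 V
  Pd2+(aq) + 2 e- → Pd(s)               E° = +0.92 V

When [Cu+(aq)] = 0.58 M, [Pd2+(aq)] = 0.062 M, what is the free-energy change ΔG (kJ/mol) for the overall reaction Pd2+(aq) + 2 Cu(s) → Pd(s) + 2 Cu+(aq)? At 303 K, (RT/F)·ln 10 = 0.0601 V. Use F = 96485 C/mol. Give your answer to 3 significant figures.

−72.9 kJ/mol

The standard cell potential is +0.92 − (+0.52) = +0.40 V, with n = 2 electrons in the balanced equation.
Q = [Cu+(aq)]^2 / [Pd2+(aq)] = 5.43, so log Q = 0.734 and E = +0.40 − (0.0601/2)(0.734) = +0.3779 V.
ΔG = −nFE = −(2)(96485)(+0.3779) J/mol = −72.9 kJ/mol.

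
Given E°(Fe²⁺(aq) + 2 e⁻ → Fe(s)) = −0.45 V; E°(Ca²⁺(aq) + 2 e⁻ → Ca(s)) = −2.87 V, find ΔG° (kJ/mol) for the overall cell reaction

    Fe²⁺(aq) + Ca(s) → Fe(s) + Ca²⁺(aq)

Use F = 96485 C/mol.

−467 kJ/mol

In the reaction as written Fe²⁺(aq) is reduced, so the Fe²⁺/Fe couple is the cathode and Ca²⁺/Ca is the anode.
E°cell = −0.45 − (−2.87) = +2.42 V; balancing electrons gives n = 2.
ΔG° = −nFE°cell = −(2)(96485)(+2.42) J/mol = −467 kJ/mol.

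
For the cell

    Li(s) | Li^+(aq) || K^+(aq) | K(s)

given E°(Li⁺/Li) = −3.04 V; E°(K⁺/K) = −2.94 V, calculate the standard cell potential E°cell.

+0.10 V

By convention the left-hand electrode in cell notation is the anode (oxidation) and the right-hand electrode is the cathode (reduction).
E°cell = E°(right) − E°(left) = −2.94 − (−3.04) = +0.10 V.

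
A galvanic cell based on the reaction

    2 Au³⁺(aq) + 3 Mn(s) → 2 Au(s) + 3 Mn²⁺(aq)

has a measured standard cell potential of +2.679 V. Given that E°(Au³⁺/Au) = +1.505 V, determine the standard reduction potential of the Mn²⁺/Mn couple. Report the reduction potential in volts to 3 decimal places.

−1.174 V

In the reaction as written the Au³⁺/Au couple is reduced (cathode) and Mn²⁺/Mn is oxidized (anode), so E°cell = E°(Au³⁺/Au) − E°(Mn²⁺/Mn).
E°(Mn²⁺/Mn) = E°(cathode) − E°cell = +1.505 − (+2.679) = −1.174 V.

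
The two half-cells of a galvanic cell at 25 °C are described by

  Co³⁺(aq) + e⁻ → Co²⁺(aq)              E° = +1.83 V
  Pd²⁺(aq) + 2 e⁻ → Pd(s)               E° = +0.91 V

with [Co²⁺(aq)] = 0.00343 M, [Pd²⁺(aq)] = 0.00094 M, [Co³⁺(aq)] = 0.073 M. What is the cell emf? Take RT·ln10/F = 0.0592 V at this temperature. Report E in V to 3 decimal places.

+1.088 V

Co³⁺/Co²⁺ is reduced (cathode, E° = +1.83 V) and Pd²⁺/Pd is oxidized (anode).
E°cell = +1.83 − (+0.91) = +0.92 V, with n = 2 electrons transferred.
For the overall reaction 2 Co³⁺(aq) + Pd(s) → 2 Co²⁺(aq) + Pd²⁺(aq), Q = ([Co²⁺(aq)]^2·[Pd²⁺(aq)]) / [Co³⁺(aq)]^2 = 2.08×10^−6, giving log Q = −5.683.
By the Nernst equation, E = +0.92 − (0.0592/2)·(−5.683) = +1.088 V.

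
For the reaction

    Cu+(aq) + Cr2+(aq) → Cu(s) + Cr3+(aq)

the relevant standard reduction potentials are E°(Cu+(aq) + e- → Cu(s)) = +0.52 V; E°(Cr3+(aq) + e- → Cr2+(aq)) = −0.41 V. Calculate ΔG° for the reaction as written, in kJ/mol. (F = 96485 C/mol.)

In the reaction as written Cu+(aq) is reduced, so the Cu⁺/Cu couple is the cathode and Cr³⁺/Cr²⁺ is the anode.
E°cell = +0.52 − (−0.41) = +0.93 V; balancing electrons gives n = 1.
ΔG° = −nFE°cell = −(1)(96485)(+0.93) J/mol = −89.7 kJ/mol.

−89.7 kJ/mol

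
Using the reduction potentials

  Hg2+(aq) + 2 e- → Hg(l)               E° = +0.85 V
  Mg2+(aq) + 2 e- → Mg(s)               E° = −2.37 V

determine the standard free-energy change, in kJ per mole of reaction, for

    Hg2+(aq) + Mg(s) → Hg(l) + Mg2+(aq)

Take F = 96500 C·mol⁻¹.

−621 kJ/mol

In the reaction as written Hg2+(aq) is reduced, so the Hg²⁺/Hg couple is the cathode and Mg²⁺/Mg is the anode.
E°cell = +0.85 − (−2.37) = +3.22 V; balancing electrons gives n = 2.
ΔG° = −nFE°cell = −(2)(96500)(+3.22) J/mol = −621 kJ/mol.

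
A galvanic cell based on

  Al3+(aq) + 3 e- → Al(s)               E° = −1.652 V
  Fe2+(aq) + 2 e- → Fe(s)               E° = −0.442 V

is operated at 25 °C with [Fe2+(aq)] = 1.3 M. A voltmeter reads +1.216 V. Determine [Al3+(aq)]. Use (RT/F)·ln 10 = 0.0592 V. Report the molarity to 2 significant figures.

With Fe²⁺/Fe at the cathode and Al³⁺/Al at the anode, E°cell = −0.442 − (−1.652) = +1.210 V (n = 6).
Since E = E° − (0.0592/n)·log Q, log Q = n(E° − E)/0.0592 = −0.608.
The balanced reaction is 3 Fe2+(aq) + 2 Al(s) → 3 Fe(s) + 2 Al3+(aq), so Q = [Al3+(aq)]^2 / [Fe2+(aq)]^3.
Isolating [Al3+(aq)] in Q = 10^{−0.608} yields log [Al3+(aq)] = −0.133, i.e. 0.74 M.

0.74 M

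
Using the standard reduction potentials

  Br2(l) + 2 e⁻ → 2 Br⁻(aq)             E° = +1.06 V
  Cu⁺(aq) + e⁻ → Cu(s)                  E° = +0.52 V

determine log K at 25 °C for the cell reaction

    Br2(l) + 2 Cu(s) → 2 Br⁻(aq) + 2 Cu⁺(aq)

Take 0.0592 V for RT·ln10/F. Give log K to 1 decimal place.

log K = 18.2

The Br₂/Br⁻ couple is reduced (cathode); E°cell = +1.06 − (+0.52) = +0.54 V with n = 2.
At equilibrium E = 0, so log K = nE°cell / 0.0592 = (2)(+0.54) / 0.0592 = 18.2.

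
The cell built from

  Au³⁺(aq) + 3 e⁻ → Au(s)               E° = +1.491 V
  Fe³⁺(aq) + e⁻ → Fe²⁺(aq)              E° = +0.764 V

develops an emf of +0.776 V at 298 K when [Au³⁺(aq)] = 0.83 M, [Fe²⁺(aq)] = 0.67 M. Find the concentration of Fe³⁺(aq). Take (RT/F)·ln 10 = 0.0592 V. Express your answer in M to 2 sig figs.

With Au³⁺/Au at the cathode and Fe³⁺/Fe²⁺ at the anode, E°cell = +1.491 − (+0.764) = +0.727 V (n = 3).
Since E = E° − (0.0592/n)·log Q, log Q = n(E° − E)/0.0592 = −2.483.
Balancing electrons gives Au³⁺(aq) + 3 Fe²⁺(aq) → Au(s) + 3 Fe³⁺(aq); thus Q = [Fe³⁺(aq)]^3 / ([Au³⁺(aq)]·[Fe²⁺(aq)]^3).
Solving for the unknown gives log [Fe³⁺(aq)] = −1.029, so [Fe³⁺(aq)] ≈ 0.094 M.

0.094 M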